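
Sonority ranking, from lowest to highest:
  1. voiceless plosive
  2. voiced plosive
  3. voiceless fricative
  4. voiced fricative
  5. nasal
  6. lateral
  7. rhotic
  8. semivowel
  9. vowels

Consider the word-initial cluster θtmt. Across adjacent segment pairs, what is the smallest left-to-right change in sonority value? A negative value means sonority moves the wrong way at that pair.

-4

/θ/ — voiceless fricative, sonority 3.
/t/ — voiceless plosive, sonority 1.
/m/ — nasal, sonority 5.
/t/ — voiceless plosive, sonority 1.
/θ/→/t/: change -2.
/t/→/m/: change +4.
/m/→/t/: change -4.
Minimum = -4.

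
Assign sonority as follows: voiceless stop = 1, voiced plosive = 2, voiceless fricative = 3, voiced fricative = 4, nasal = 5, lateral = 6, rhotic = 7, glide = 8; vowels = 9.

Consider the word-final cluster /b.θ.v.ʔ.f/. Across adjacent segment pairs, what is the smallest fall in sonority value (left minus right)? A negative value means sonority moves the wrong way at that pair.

-2

/b/ is a voiced plosive (sonority 2).
/θ/ is a voiceless fricative (sonority 3).
/v/ is a voiced fricative (sonority 4).
/ʔ/ is a voiceless stop (sonority 1).
/f/ is a voiceless fricative (sonority 3).
/b/→/θ/: change -1.
/θ/→/v/: change -1.
/v/→/ʔ/: change +3.
/ʔ/→/f/: change -2.
Minimum = -2.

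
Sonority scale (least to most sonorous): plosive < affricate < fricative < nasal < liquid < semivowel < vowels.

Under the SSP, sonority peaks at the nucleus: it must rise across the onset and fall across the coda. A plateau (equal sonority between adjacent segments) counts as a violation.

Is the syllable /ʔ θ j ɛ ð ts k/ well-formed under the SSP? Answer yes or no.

yes

Onset: /ʔ/ is a plosive (sonority 1), /θ/ is a fricative (sonority 3), /j/ is a semivowel (sonority 6); then the nucleus /ɛ/ (sonority 7).
Onset profile 1-3-6-7 — rises to the nucleus.
Coda: /ð/ is a fricative (sonority 3), /ts/ is an affricate (sonority 2), /k/ is a plosive (sonority 1).
Coda profile 7-3-2-1 — falls from the nucleus.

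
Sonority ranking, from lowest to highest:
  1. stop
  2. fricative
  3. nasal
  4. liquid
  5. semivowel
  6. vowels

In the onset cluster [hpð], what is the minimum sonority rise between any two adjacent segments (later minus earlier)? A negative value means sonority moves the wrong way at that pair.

/h/: fricative = 2.
/p/: stop = 1.
/ð/: fricative = 2.
/h/→/p/: change -1.
/p/→/ð/: change +1.
Minimum = -1.

-1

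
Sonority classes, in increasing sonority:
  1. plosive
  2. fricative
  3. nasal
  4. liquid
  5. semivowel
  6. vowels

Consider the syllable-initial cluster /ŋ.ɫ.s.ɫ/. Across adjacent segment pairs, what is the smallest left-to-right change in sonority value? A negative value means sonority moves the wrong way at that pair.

-2

/ŋ/: nasal = 3.
/ɫ/: liquid = 4.
/s/: fricative = 2.
/ɫ/: liquid = 4.
/ŋ/→/ɫ/: change +1.
/ɫ/→/s/: change -2.
/s/→/ɫ/: change +2.
Minimum = -2.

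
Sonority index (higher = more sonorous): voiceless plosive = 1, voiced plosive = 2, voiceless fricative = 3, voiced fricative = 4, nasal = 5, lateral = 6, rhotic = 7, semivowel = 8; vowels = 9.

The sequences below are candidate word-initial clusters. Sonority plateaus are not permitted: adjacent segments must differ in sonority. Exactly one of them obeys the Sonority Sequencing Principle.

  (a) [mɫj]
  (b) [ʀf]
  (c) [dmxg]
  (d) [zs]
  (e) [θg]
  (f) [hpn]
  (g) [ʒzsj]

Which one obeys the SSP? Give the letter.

(a) sonority 5-6-8: well-formed.
(b) sonority 7-3: ill-formed.
(c) sonority 2-5-3-2: ill-formed.
(d) sonority 4-3: ill-formed.
(e) sonority 3-2: ill-formed.
(f) sonority 3-1-5: ill-formed.
(g) sonority 4-4-3-8: ill-formed.

a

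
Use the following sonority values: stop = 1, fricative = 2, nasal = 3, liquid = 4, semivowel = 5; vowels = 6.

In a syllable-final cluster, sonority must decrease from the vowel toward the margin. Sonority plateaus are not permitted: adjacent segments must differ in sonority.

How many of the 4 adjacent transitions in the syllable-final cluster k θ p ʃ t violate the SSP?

2

/k/ is a stop (sonority 1).
/θ/ is a fricative (sonority 2).
/p/ is a stop (sonority 1).
/ʃ/ is a fricative (sonority 2).
/t/ is a stop (sonority 1).
/k/→/θ/: 1→2 (does not fall) — violation.
/θ/→/p/: 2→1 (falls) — ok.
/p/→/ʃ/: 1→2 (does not fall) — violation.
/ʃ/→/t/: 2→1 (falls) — ok.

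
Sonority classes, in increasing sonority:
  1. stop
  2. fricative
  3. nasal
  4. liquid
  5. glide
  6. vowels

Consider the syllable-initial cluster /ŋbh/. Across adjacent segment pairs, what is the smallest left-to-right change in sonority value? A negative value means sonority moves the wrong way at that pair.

-2

/ŋ/ — nasal, sonority 3.
/b/ — stop, sonority 1.
/h/ — fricative, sonority 2.
/ŋ/→/b/: change -2.
/b/→/h/: change +1.
Minimum = -2.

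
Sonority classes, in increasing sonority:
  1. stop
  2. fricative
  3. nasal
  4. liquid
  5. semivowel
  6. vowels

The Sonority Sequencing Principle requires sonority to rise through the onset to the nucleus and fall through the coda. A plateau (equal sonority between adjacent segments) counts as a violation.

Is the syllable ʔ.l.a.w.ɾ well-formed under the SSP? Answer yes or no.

yes

Onset: /ʔ/ is a stop (sonority 1), /l/ is a liquid (sonority 4); then the nucleus /a/ (sonority 6).
Onset profile 1-4-6 — rises to the nucleus.
Coda: /w/ is a semivowel (sonority 5), /ɾ/ is a liquid (sonority 4).
Coda profile 6-5-4 — falls from the nucleus.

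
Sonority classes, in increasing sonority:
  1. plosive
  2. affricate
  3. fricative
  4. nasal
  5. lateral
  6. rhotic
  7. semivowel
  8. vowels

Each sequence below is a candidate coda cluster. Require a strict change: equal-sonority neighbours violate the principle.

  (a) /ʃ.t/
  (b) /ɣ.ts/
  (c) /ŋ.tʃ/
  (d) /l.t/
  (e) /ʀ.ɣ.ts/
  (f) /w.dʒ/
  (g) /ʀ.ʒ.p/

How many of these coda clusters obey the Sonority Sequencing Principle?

(a) /ʃ.t/: profile 3-1 — obeys.
(b) /ɣ.ts/: profile 3-2 — obeys.
(c) /ŋ.tʃ/: profile 4-2 — obeys.
(d) /l.t/: profile 5-1 — obeys.
(e) /ʀ.ɣ.ts/: profile 6-3-2 — obeys.
(f) /w.dʒ/: profile 7-2 — obeys.
(g) /ʀ.ʒ.p/: profile 6-3-1 — obeys.

7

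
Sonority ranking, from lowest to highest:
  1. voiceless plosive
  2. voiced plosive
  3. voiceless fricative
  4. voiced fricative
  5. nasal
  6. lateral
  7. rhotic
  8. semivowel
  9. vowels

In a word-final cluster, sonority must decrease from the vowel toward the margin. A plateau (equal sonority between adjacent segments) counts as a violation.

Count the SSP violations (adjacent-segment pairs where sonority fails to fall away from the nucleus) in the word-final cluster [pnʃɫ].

2

/p/ is a voiceless plosive (sonority 1).
/n/ is a nasal (sonority 5).
/ʃ/ is a voiceless fricative (sonority 3).
/ɫ/ is a lateral (sonority 6).
/p/→/n/: 1→5 (does not fall) — violation.
/n/→/ʃ/: 5→3 (falls) — ok.
/ʃ/→/ɫ/: 3→6 (does not fall) — violation.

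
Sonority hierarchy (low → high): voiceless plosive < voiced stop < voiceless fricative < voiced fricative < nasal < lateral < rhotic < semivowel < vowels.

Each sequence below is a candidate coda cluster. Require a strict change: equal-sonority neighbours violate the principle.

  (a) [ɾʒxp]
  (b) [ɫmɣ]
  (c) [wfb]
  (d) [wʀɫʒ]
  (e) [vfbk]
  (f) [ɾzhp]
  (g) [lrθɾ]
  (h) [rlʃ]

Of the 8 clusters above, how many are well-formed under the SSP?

(a) sonority 7-4-3-1: well-formed.
(b) sonority 6-5-4: well-formed.
(c) sonority 8-3-2: well-formed.
(d) sonority 8-7-6-4: well-formed.
(e) sonority 4-3-2-1: well-formed.
(f) sonority 7-4-3-1: well-formed.
(g) sonority 6-7-3-7: ill-formed.
(h) sonority 7-6-3: well-formed.

7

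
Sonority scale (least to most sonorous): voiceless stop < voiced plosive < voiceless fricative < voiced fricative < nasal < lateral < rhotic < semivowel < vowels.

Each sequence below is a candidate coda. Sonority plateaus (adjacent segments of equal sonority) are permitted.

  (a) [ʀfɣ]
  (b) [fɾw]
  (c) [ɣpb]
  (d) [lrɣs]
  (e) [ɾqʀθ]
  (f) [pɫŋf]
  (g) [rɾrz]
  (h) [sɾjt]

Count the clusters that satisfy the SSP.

1

(a) 7-3-4 → violates
(b) 3-7-8 → violates
(c) 4-1-2 → violates
(d) 6-7-4-3 → violates
(e) 7-1-7-3 → violates
(f) 1-6-5-3 → violates
(g) 7-7-7-4 → obeys
(h) 3-7-8-1 → violates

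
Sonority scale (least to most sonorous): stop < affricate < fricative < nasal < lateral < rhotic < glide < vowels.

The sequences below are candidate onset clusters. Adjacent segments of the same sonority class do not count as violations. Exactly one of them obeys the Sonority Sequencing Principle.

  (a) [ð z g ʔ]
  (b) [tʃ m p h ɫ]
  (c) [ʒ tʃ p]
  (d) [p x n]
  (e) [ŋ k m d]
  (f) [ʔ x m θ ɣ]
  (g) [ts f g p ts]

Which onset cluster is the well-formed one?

d

(a) sonority 3-3-1-1: ill-formed.
(b) sonority 2-4-1-3-5: ill-formed.
(c) sonority 3-2-1: ill-formed.
(d) sonority 1-3-4: well-formed.
(e) sonority 4-1-4-1: ill-formed.
(f) sonority 1-3-4-3-3: ill-formed.
(g) sonority 2-3-1-1-2: ill-formed.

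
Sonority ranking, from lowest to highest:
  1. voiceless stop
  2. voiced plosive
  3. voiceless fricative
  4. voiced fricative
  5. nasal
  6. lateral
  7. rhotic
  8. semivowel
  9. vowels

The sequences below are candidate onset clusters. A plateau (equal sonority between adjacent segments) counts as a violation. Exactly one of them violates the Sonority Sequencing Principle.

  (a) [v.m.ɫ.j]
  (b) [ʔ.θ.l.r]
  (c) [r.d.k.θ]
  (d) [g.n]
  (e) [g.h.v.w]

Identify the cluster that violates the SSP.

c

(a) sonority 4-5-6-8: well-formed.
(b) sonority 1-3-6-7: well-formed.
(c) sonority 7-2-1-3: ill-formed.
(d) sonority 2-5: well-formed.
(e) sonority 2-3-4-8: well-formed.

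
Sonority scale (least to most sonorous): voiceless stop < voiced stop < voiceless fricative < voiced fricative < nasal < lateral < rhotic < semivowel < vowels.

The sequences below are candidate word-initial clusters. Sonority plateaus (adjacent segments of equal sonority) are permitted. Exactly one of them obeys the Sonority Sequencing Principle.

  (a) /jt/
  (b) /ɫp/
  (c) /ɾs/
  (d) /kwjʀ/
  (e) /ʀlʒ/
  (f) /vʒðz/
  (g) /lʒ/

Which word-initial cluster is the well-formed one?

(a) sonority 8-1: ill-formed.
(b) sonority 6-1: ill-formed.
(c) sonority 7-3: ill-formed.
(d) sonority 1-8-8-7: ill-formed.
(e) sonority 7-6-4: ill-formed.
(f) sonority 4-4-4-4: well-formed.
(g) sonority 6-4: ill-formed.

f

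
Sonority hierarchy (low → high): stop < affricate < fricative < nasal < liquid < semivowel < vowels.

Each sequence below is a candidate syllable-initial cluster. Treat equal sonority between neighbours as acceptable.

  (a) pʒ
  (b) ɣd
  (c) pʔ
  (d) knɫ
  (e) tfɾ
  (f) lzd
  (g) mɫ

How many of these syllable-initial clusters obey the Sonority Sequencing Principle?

(a) sonority 1-3: well-formed.
(b) sonority 3-1: ill-formed.
(c) sonority 1-1: well-formed.
(d) sonority 1-4-5: well-formed.
(e) sonority 1-3-5: well-formed.
(f) sonority 5-3-1: ill-formed.
(g) sonority 4-5: well-formed.

5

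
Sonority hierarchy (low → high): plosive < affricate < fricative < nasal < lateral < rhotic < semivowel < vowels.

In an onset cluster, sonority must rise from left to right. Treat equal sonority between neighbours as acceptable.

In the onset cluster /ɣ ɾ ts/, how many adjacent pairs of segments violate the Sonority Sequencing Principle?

1

/ɣ/ is a fricative (sonority 3).
/ɾ/ is a rhotic (sonority 6).
/ts/ is an affricate (sonority 2).
/ɣ/→/ɾ/: 3→6 (rises) — ok.
/ɾ/→/ts/: 6→2 (does not rise) — violation.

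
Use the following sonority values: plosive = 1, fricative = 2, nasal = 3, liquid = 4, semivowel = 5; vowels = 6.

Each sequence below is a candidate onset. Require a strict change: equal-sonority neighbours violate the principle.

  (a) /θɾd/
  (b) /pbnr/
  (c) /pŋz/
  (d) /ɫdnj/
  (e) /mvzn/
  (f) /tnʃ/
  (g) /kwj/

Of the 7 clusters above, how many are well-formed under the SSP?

(a) sonority 2-4-1: ill-formed.
(b) sonority 1-1-3-4: ill-formed.
(c) sonority 1-3-2: ill-formed.
(d) sonority 4-1-3-5: ill-formed.
(e) sonority 3-2-2-3: ill-formed.
(f) sonority 1-3-2: ill-formed.
(g) sonority 1-5-5: ill-formed.

0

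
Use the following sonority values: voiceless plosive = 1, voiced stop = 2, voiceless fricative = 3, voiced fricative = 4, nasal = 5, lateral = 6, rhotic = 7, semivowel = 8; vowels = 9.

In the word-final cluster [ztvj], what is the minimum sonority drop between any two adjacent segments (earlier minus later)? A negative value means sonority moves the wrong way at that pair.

/z/ is a voiced fricative (sonority 4).
/t/ is a voiceless plosive (sonority 1).
/v/ is a voiced fricative (sonority 4).
/j/ is a semivowel (sonority 8).
/z/→/t/: change +3.
/t/→/v/: change -3.
/v/→/j/: change -4.
Minimum = -4.

-4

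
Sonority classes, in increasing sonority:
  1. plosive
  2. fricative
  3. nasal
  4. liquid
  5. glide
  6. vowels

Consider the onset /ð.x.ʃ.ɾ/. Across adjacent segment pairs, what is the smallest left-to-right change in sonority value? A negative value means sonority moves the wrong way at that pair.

0

/ð/: fricative = 2.
/x/: fricative = 2.
/ʃ/: fricative = 2.
/ɾ/: liquid = 4.
/ð/→/x/: change +0.
/x/→/ʃ/: change +0.
/ʃ/→/ɾ/: change +2.
Minimum = 0.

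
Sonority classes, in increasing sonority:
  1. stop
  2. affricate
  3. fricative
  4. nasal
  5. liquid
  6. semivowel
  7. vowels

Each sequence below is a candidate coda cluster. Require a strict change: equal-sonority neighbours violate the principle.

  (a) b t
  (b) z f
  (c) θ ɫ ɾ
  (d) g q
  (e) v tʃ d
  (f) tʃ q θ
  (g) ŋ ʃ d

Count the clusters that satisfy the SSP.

(a) sonority 1-1: ill-formed.
(b) sonority 3-3: ill-formed.
(c) sonority 3-5-5: ill-formed.
(d) sonority 1-1: ill-formed.
(e) sonority 3-2-1: well-formed.
(f) sonority 2-1-3: ill-formed.
(g) sonority 4-3-1: well-formed.

2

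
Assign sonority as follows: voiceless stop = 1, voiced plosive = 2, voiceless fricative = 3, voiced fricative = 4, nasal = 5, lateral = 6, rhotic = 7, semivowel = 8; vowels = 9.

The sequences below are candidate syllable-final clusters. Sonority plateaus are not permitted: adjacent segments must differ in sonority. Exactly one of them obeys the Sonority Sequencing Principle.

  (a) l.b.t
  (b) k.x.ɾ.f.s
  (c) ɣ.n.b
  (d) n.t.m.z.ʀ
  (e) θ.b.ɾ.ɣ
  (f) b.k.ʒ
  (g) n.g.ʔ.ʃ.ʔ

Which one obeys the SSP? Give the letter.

(a) 6-2-1 → obeys
(b) 1-3-7-3-3 → violates
(c) 4-5-2 → violates
(d) 5-1-5-4-7 → violates
(e) 3-2-7-4 → violates
(f) 2-1-4 → violates
(g) 5-2-1-3-1 → violates

a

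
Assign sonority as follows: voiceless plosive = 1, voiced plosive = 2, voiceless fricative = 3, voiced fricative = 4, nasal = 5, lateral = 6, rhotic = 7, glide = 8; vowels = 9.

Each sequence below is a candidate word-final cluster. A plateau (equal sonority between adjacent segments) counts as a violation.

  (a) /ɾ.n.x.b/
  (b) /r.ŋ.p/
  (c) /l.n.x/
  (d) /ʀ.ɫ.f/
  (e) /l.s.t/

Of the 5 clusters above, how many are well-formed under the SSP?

5

(a) /ɾ.n.x.b/: profile 7-5-3-2 — obeys.
(b) /r.ŋ.p/: profile 7-5-1 — obeys.
(c) /l.n.x/: profile 6-5-3 — obeys.
(d) /ʀ.ɫ.f/: profile 7-6-3 — obeys.
(e) /l.s.t/: profile 6-3-1 — obeys.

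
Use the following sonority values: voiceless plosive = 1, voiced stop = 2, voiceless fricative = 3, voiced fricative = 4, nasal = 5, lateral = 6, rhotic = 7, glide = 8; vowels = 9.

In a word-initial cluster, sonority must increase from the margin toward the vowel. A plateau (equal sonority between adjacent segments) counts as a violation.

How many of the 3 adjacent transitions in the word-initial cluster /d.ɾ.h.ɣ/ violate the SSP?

/d/: voiced stop = 2.
/ɾ/: rhotic = 7.
/h/: voiceless fricative = 3.
/ɣ/: voiced fricative = 4.
/d/→/ɾ/: 2→7 (rises) — ok.
/ɾ/→/h/: 7→3 (does not rise) — violation.
/h/→/ɣ/: 3→4 (rises) — ok.

1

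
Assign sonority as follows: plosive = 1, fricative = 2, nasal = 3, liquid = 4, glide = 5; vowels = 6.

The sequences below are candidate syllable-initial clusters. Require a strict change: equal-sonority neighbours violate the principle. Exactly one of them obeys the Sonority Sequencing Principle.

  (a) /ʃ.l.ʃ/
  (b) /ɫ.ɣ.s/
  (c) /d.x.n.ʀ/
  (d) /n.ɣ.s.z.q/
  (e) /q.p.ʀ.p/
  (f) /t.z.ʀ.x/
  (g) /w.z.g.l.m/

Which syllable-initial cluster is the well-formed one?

c

(a) 2-4-2 → violates
(b) 4-2-2 → violates
(c) 1-2-3-4 → obeys
(d) 3-2-2-2-1 → violates
(e) 1-1-4-1 → violates
(f) 1-2-4-2 → violates
(g) 5-2-1-4-3 → violates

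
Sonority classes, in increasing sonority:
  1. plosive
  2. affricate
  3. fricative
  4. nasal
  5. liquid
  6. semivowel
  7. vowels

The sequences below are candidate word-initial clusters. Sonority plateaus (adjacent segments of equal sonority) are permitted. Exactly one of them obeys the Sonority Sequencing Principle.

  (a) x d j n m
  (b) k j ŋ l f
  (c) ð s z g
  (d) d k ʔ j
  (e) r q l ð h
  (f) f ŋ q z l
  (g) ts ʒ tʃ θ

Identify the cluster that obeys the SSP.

d

(a) x d j n m: profile 3-1-6-4-4 — violates.
(b) k j ŋ l f: profile 1-6-4-5-3 — violates.
(c) ð s z g: profile 3-3-3-1 — violates.
(d) d k ʔ j: profile 1-1-1-6 — obeys.
(e) r q l ð h: profile 5-1-5-3-3 — violates.
(f) f ŋ q z l: profile 3-4-1-3-5 — violates.
(g) ts ʒ tʃ θ: profile 2-3-2-3 — violates.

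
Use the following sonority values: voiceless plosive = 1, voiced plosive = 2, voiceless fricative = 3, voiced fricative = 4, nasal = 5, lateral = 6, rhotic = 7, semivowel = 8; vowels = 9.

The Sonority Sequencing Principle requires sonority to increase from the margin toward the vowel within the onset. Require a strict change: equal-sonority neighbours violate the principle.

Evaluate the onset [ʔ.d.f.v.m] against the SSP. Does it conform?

/ʔ/ is a voiceless plosive (sonority 1).
/d/ is a voiced plosive (sonority 2).
/f/ is a voiceless fricative (sonority 3).
/v/ is a voiced fricative (sonority 4).
/m/ is a nasal (sonority 5).
The profile 1-2-3-4-5 strictly rises, so the onset satisfies the SSP.

yes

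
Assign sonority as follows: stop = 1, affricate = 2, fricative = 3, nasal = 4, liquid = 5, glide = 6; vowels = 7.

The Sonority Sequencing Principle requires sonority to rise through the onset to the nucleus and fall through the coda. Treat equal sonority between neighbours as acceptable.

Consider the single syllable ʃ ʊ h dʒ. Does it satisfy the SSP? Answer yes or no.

Onset: /ʃ/ is a fricative (sonority 3); then the nucleus /ʊ/ (sonority 7).
Onset profile 3-7 — rises to the nucleus.
Coda: /h/ is a fricative (sonority 3), /dʒ/ is an affricate (sonority 2).
Coda profile 7-3-2 — falls from the nucleus.

yes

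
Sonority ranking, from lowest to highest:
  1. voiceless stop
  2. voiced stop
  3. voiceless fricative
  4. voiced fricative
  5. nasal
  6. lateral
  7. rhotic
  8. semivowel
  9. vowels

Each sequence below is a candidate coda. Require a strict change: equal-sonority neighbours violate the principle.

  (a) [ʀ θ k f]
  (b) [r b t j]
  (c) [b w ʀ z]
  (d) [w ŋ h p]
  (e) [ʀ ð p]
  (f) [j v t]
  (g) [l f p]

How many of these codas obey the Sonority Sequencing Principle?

4

(a) sonority 7-3-1-3: ill-formed.
(b) sonority 7-2-1-8: ill-formed.
(c) sonority 2-8-7-4: ill-formed.
(d) sonority 8-5-3-1: well-formed.
(e) sonority 7-4-1: well-formed.
(f) sonority 8-4-1: well-formed.
(g) sonority 6-3-1: well-formed.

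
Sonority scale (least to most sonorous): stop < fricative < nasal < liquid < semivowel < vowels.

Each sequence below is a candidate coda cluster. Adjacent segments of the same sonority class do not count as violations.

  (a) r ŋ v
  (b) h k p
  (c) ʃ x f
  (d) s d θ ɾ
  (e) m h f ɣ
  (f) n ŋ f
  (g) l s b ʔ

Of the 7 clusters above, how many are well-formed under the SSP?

6

(a) sonority 4-3-2: well-formed.
(b) sonority 2-1-1: well-formed.
(c) sonority 2-2-2: well-formed.
(d) sonority 2-1-2-4: ill-formed.
(e) sonority 3-2-2-2: well-formed.
(f) sonority 3-3-2: well-formed.
(g) sonority 4-2-1-1: well-formed.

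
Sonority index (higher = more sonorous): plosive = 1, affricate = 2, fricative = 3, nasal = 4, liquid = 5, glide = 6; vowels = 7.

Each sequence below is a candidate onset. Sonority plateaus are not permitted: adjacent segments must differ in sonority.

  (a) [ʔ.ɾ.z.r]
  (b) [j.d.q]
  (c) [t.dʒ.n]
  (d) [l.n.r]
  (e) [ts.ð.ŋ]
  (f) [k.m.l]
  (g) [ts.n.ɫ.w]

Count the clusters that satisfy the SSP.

4

(a) [ʔ.ɾ.z.r]: profile 1-5-3-5 — violates.
(b) [j.d.q]: profile 6-1-1 — violates.
(c) [t.dʒ.n]: profile 1-2-4 — obeys.
(d) [l.n.r]: profile 5-4-5 — violates.
(e) [ts.ð.ŋ]: profile 2-3-4 — obeys.
(f) [k.m.l]: profile 1-4-5 — obeys.
(g) [ts.n.ɫ.w]: profile 2-4-5-6 — obeys.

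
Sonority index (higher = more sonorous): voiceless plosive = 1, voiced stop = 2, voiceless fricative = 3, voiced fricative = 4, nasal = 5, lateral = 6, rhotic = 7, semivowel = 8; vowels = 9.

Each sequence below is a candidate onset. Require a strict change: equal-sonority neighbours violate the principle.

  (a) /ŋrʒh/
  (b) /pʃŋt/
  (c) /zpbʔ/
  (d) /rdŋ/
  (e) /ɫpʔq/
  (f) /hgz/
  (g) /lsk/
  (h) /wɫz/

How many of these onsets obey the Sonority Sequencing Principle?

(a) sonority 5-7-4-3: ill-formed.
(b) sonority 1-3-5-1: ill-formed.
(c) sonority 4-1-2-1: ill-formed.
(d) sonority 7-2-5: ill-formed.
(e) sonority 6-1-1-1: ill-formed.
(f) sonority 3-2-4: ill-formed.
(g) sonority 6-3-1: ill-formed.
(h) sonority 8-6-4: ill-formed.

0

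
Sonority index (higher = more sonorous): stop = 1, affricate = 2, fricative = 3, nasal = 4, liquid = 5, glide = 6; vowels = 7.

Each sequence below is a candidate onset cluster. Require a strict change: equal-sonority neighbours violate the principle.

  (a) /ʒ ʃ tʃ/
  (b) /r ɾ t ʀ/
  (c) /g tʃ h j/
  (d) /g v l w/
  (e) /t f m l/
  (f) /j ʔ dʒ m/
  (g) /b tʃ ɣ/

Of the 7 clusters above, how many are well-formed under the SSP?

4

(a) /ʒ ʃ tʃ/: profile 3-3-2 — violates.
(b) /r ɾ t ʀ/: profile 5-5-1-5 — violates.
(c) /g tʃ h j/: profile 1-2-3-6 — obeys.
(d) /g v l w/: profile 1-3-5-6 — obeys.
(e) /t f m l/: profile 1-3-4-5 — obeys.
(f) /j ʔ dʒ m/: profile 6-1-2-4 — violates.
(g) /b tʃ ɣ/: profile 1-2-3 — obeys.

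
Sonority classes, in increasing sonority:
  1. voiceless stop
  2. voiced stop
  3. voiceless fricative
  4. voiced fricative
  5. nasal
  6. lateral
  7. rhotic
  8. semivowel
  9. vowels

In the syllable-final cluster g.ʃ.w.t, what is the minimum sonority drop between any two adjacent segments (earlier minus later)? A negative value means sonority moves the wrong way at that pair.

-5

/g/: voiced stop = 2.
/ʃ/: voiceless fricative = 3.
/w/: semivowel = 8.
/t/: voiceless stop = 1.
/g/→/ʃ/: change -1.
/ʃ/→/w/: change -5.
/w/→/t/: change +7.
Minimum = -5.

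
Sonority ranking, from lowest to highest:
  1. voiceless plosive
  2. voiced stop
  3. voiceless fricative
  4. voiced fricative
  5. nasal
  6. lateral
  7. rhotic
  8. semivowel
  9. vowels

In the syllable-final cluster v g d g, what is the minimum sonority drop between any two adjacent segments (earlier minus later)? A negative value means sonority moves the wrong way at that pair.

0

/v/ is a voiced fricative (sonority 4).
/g/ is a voiced stop (sonority 2).
/d/ is a voiced stop (sonority 2).
/g/ is a voiced stop (sonority 2).
/v/→/g/: change +2.
/g/→/d/: change +0.
/d/→/g/: change +0.
Minimum = 0.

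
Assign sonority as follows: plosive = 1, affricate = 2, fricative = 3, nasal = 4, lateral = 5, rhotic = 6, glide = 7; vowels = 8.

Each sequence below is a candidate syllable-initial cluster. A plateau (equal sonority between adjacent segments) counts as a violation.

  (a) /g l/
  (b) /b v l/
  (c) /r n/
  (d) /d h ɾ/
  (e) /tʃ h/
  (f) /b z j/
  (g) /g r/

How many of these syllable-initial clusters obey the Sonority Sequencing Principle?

6

(a) 1-5 → obeys
(b) 1-3-5 → obeys
(c) 6-4 → violates
(d) 1-3-6 → obeys
(e) 2-3 → obeys
(f) 1-3-7 → obeys
(g) 1-6 → obeys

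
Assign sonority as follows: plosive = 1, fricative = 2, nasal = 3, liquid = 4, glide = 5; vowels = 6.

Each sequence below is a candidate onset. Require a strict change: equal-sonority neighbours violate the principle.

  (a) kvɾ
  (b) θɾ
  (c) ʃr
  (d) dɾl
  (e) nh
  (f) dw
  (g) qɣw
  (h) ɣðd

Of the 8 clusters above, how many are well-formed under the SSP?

5

(a) kvɾ: profile 1-2-4 — obeys.
(b) θɾ: profile 2-4 — obeys.
(c) ʃr: profile 2-4 — obeys.
(d) dɾl: profile 1-4-4 — violates.
(e) nh: profile 3-2 — violates.
(f) dw: profile 1-5 — obeys.
(g) qɣw: profile 1-2-5 — obeys.
(h) ɣðd: profile 2-2-1 — violates.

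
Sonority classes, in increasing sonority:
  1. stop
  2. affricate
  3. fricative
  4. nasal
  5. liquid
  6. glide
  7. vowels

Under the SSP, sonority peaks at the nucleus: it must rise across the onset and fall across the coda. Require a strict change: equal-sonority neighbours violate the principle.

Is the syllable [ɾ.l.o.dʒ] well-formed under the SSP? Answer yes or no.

no

Onset: /ɾ/ is a liquid (sonority 5), /l/ is a liquid (sonority 5); then the nucleus /o/ (sonority 7).
Onset profile 5-5-7 — does not strictly rise throughout.
Coda: /dʒ/ is an affricate (sonority 2).
Coda profile 7-2 — falls from the nucleus.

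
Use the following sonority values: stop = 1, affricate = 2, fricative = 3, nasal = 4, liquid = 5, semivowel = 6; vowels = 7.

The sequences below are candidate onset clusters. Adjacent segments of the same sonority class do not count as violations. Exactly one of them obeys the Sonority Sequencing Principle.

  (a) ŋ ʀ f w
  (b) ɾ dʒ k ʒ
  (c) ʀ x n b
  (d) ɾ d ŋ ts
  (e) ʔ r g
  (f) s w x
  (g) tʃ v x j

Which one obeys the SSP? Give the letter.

g

(a) sonority 4-5-3-6: ill-formed.
(b) sonority 5-2-1-3: ill-formed.
(c) sonority 5-3-4-1: ill-formed.
(d) sonority 5-1-4-2: ill-formed.
(e) sonority 1-5-1: ill-formed.
(f) sonority 3-6-3: ill-formed.
(g) sonority 2-3-3-6: well-formed.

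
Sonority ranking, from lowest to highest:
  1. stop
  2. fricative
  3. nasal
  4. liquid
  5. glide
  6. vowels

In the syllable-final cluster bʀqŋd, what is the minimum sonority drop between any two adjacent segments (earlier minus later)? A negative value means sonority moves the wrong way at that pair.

/b/ is a stop (sonority 1).
/ʀ/ is a liquid (sonority 4).
/q/ is a stop (sonority 1).
/ŋ/ is a nasal (sonority 3).
/d/ is a stop (sonority 1).
/b/→/ʀ/: change -3.
/ʀ/→/q/: change +3.
/q/→/ŋ/: change -2.
/ŋ/→/d/: change +2.
Minimum = -3.

-3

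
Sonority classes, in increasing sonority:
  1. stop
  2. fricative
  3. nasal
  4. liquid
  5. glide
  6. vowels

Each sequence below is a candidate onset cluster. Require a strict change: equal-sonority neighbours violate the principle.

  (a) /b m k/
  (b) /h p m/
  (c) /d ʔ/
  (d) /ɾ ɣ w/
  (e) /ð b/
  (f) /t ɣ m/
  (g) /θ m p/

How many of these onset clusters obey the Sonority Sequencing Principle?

(a) sonority 1-3-1: ill-formed.
(b) sonority 2-1-3: ill-formed.
(c) sonority 1-1: ill-formed.
(d) sonority 4-2-5: ill-formed.
(e) sonority 2-1: ill-formed.
(f) sonority 1-2-3: well-formed.
(g) sonority 2-3-1: ill-formed.

1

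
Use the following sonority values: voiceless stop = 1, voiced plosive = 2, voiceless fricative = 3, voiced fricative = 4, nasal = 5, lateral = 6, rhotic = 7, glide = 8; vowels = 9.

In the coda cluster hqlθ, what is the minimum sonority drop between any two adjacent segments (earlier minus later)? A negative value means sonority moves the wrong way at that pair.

-5

/h/: voiceless fricative = 3.
/q/: voiceless stop = 1.
/l/: lateral = 6.
/θ/: voiceless fricative = 3.
/h/→/q/: change +2.
/q/→/l/: change -5.
/l/→/θ/: change +3.
Minimum = -5.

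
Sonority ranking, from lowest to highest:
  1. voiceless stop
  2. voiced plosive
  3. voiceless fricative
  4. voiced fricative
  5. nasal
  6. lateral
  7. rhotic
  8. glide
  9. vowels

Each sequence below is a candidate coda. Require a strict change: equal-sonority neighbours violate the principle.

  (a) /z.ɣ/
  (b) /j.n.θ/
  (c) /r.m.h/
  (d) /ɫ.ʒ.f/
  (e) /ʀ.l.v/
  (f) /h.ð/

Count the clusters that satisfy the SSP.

(a) /z.ɣ/: profile 4-4 — violates.
(b) /j.n.θ/: profile 8-5-3 — obeys.
(c) /r.m.h/: profile 7-5-3 — obeys.
(d) /ɫ.ʒ.f/: profile 6-4-3 — obeys.
(e) /ʀ.l.v/: profile 7-6-4 — obeys.
(f) /h.ð/: profile 3-4 — violates.

4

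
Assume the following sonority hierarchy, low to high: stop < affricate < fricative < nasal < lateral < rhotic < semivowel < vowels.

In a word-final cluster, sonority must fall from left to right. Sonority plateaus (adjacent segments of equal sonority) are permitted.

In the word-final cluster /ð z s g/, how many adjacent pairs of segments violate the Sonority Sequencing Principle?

/ð/ is a fricative (sonority 3).
/z/ is a fricative (sonority 3).
/s/ is a fricative (sonority 3).
/g/ is a stop (sonority 1).
/ð/→/z/: 3→3 (plateau, allowed) — ok.
/z/→/s/: 3→3 (plateau, allowed) — ok.
/s/→/g/: 3→1 (falls) — ok.

0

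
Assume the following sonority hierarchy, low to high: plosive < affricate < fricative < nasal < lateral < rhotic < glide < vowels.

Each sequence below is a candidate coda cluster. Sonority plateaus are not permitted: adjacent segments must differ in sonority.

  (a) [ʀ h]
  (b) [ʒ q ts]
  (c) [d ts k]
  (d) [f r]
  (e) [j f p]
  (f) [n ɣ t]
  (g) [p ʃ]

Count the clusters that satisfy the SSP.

3

(a) [ʀ h]: profile 6-3 — obeys.
(b) [ʒ q ts]: profile 3-1-2 — violates.
(c) [d ts k]: profile 1-2-1 — violates.
(d) [f r]: profile 3-6 — violates.
(e) [j f p]: profile 7-3-1 — obeys.
(f) [n ɣ t]: profile 4-3-1 — obeys.
(g) [p ʃ]: profile 1-3 — violates.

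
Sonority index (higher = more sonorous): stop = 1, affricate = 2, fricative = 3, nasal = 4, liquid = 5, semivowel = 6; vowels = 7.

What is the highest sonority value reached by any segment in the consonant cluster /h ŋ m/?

/h/ — fricative, sonority 3.
/ŋ/ — nasal, sonority 4.
/m/ — nasal, sonority 4.
The maximum is 4.

4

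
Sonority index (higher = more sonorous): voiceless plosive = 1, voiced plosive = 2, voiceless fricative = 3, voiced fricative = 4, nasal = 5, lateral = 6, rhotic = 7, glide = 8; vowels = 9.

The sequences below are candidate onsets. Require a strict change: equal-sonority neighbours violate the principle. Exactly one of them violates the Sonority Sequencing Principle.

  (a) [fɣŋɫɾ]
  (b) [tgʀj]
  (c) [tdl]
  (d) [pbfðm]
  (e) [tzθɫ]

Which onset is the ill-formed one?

e

(a) [fɣŋɫɾ]: profile 3-4-5-6-7 — obeys.
(b) [tgʀj]: profile 1-2-7-8 — obeys.
(c) [tdl]: profile 1-2-6 — obeys.
(d) [pbfðm]: profile 1-2-3-4-5 — obeys.
(e) [tzθɫ]: profile 1-4-3-6 — violates.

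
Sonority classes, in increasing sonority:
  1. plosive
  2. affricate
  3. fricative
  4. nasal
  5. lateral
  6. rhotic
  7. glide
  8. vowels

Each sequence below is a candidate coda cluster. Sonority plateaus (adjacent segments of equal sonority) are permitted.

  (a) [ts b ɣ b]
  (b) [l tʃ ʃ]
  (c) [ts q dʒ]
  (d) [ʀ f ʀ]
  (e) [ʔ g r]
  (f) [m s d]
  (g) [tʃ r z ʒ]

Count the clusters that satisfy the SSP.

(a) 2-1-3-1 → violates
(b) 5-2-3 → violates
(c) 2-1-2 → violates
(d) 6-3-6 → violates
(e) 1-1-6 → violates
(f) 4-3-1 → obeys
(g) 2-6-3-3 → violates

1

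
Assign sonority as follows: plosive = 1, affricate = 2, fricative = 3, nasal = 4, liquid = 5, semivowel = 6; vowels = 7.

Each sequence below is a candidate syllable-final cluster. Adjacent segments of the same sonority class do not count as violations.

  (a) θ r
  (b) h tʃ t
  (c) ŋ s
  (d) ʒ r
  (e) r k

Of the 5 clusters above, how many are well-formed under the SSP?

3

(a) 3-5 → violates
(b) 3-2-1 → obeys
(c) 4-3 → obeys
(d) 3-5 → violates
(e) 5-1 → obeys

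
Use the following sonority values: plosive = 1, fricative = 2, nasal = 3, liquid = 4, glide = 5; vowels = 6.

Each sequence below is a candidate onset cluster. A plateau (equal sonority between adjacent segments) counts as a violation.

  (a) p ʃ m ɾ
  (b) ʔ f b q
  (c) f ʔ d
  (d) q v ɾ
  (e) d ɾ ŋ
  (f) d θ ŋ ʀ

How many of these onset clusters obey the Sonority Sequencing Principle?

(a) 1-2-3-4 → obeys
(b) 1-2-1-1 → violates
(c) 2-1-1 → violates
(d) 1-2-4 → obeys
(e) 1-4-3 → violates
(f) 1-2-3-4 → obeys

3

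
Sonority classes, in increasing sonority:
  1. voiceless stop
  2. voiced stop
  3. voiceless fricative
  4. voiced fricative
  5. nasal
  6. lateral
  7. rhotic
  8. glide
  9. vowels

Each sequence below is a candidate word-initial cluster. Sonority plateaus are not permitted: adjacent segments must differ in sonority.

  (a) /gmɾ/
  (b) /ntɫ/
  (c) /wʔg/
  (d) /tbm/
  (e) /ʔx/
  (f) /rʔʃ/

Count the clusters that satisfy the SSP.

(a) sonority 2-5-7: well-formed.
(b) sonority 5-1-6: ill-formed.
(c) sonority 8-1-2: ill-formed.
(d) sonority 1-2-5: well-formed.
(e) sonority 1-3: well-formed.
(f) sonority 7-1-3: ill-formed.

3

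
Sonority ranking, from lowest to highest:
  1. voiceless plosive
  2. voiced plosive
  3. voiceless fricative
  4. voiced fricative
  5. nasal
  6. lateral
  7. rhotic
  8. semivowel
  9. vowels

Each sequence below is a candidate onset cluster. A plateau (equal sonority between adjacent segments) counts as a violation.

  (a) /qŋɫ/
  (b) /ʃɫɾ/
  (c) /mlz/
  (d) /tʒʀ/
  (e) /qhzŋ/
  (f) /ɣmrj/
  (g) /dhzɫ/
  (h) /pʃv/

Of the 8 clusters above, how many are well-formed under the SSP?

7

(a) /qŋɫ/: profile 1-5-6 — obeys.
(b) /ʃɫɾ/: profile 3-6-7 — obeys.
(c) /mlz/: profile 5-6-4 — violates.
(d) /tʒʀ/: profile 1-4-7 — obeys.
(e) /qhzŋ/: profile 1-3-4-5 — obeys.
(f) /ɣmrj/: profile 4-5-7-8 — obeys.
(g) /dhzɫ/: profile 2-3-4-6 — obeys.
(h) /pʃv/: profile 1-3-4 — obeys.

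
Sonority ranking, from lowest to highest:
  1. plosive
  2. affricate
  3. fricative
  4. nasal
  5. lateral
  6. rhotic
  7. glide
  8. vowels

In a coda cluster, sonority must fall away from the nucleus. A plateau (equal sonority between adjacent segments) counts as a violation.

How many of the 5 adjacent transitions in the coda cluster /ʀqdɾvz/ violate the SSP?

/ʀ/ is a rhotic (sonority 6).
/q/ is a plosive (sonority 1).
/d/ is a plosive (sonority 1).
/ɾ/ is a rhotic (sonority 6).
/v/ is a fricative (sonority 3).
/z/ is a fricative (sonority 3).
/ʀ/→/q/: 6→1 (falls) — ok.
/q/→/d/: 1→1 (plateau) — violation.
/d/→/ɾ/: 1→6 (does not fall) — violation.
/ɾ/→/v/: 6→3 (falls) — ok.
/v/→/z/: 3→3 (plateau) — violation.

3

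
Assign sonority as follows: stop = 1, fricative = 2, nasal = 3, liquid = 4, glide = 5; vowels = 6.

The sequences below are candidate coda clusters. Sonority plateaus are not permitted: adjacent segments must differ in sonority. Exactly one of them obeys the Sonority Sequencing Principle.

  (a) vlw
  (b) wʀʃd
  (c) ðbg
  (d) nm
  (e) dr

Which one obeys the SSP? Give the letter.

(a) vlw: profile 2-4-5 — violates.
(b) wʀʃd: profile 5-4-2-1 — obeys.
(c) ðbg: profile 2-1-1 — violates.
(d) nm: profile 3-3 — violates.
(e) dr: profile 1-4 — violates.

b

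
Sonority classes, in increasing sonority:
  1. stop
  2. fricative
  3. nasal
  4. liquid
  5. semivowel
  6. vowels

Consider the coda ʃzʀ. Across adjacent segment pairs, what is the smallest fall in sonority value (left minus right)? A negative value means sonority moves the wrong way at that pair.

-2

/ʃ/: fricative = 2.
/z/: fricative = 2.
/ʀ/: liquid = 4.
/ʃ/→/z/: change +0.
/z/→/ʀ/: change -2.
Minimum = -2.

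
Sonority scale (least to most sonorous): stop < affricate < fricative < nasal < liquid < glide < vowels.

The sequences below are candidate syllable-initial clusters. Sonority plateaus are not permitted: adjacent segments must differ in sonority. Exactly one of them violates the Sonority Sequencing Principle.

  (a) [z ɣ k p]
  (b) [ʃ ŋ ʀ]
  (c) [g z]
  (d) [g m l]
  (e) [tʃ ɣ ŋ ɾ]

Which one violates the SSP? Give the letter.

(a) sonority 3-3-1-1: ill-formed.
(b) sonority 3-4-5: well-formed.
(c) sonority 1-3: well-formed.
(d) sonority 1-4-5: well-formed.
(e) sonority 2-3-4-5: well-formed.

a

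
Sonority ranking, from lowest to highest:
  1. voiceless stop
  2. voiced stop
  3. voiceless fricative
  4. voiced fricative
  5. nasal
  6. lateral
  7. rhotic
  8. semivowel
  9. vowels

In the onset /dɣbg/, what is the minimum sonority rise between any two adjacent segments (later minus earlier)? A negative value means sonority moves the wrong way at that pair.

/d/ — voiced stop, sonority 2.
/ɣ/ — voiced fricative, sonority 4.
/b/ — voiced stop, sonority 2.
/g/ — voiced stop, sonority 2.
/d/→/ɣ/: change +2.
/ɣ/→/b/: change -2.
/b/→/g/: change +0.
Minimum = -2.

-2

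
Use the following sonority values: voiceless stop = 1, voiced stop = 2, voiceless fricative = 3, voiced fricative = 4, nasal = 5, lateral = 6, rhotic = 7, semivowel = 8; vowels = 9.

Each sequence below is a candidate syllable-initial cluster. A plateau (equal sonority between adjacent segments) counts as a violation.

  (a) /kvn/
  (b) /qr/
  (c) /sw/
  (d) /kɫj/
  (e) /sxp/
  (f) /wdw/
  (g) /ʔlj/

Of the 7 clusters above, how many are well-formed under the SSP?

5

(a) sonority 1-4-5: well-formed.
(b) sonority 1-7: well-formed.
(c) sonority 3-8: well-formed.
(d) sonority 1-6-8: well-formed.
(e) sonority 3-3-1: ill-formed.
(f) sonority 8-2-8: ill-formed.
(g) sonority 1-6-8: well-formed.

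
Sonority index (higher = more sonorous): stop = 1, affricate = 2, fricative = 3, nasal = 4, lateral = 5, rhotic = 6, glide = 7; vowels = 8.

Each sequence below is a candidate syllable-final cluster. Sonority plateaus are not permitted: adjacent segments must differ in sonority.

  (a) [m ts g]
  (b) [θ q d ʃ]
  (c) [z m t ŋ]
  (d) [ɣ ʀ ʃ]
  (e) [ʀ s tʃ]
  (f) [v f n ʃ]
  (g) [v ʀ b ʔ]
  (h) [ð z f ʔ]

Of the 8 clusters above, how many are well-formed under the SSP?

(a) 4-2-1 → obeys
(b) 3-1-1-3 → violates
(c) 3-4-1-4 → violates
(d) 3-6-3 → violates
(e) 6-3-2 → obeys
(f) 3-3-4-3 → violates
(g) 3-6-1-1 → violates
(h) 3-3-3-1 → violates

2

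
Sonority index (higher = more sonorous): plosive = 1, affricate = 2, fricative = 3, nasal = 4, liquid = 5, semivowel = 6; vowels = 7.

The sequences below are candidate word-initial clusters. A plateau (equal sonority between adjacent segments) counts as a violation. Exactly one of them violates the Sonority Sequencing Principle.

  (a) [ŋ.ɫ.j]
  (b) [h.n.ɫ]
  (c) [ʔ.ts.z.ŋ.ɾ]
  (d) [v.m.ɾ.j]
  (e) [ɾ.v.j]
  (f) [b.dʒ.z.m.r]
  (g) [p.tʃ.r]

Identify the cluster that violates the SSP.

(a) [ŋ.ɫ.j]: profile 4-5-6 — obeys.
(b) [h.n.ɫ]: profile 3-4-5 — obeys.
(c) [ʔ.ts.z.ŋ.ɾ]: profile 1-2-3-4-5 — obeys.
(d) [v.m.ɾ.j]: profile 3-4-5-6 — obeys.
(e) [ɾ.v.j]: profile 5-3-6 — violates.
(f) [b.dʒ.z.m.r]: profile 1-2-3-4-5 — obeys.
(g) [p.tʃ.r]: profile 1-2-5 — obeys.

e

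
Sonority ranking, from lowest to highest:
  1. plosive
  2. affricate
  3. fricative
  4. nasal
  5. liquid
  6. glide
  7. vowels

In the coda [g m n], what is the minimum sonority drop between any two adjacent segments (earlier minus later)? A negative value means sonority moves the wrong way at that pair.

/g/ — plosive, sonority 1.
/m/ — nasal, sonority 4.
/n/ — nasal, sonority 4.
/g/→/m/: change -3.
/m/→/n/: change +0.
Minimum = -3.

-3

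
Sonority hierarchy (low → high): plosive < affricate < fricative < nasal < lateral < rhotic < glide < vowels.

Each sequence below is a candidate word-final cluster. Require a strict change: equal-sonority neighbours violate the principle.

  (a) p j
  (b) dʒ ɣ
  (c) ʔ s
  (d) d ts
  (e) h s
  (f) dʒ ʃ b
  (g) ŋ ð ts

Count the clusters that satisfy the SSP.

1

(a) sonority 1-7: ill-formed.
(b) sonority 2-3: ill-formed.
(c) sonority 1-3: ill-formed.
(d) sonority 1-2: ill-formed.
(e) sonority 3-3: ill-formed.
(f) sonority 2-3-1: ill-formed.
(g) sonority 4-3-2: well-formed.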